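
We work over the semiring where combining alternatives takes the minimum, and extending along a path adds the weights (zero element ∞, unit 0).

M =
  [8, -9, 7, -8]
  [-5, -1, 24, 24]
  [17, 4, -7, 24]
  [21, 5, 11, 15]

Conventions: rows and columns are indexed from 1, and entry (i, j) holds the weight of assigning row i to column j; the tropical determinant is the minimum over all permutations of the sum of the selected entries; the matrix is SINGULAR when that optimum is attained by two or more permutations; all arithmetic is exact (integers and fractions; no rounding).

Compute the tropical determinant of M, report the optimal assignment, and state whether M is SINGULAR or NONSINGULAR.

σ = (1, 2, 3, 4): 8 + (-1) + (-7) + 15 = 15
σ = (1, 2, 4, 3): 8 + (-1) + 24 + 11 = 42
σ = (1, 3, 2, 4): 8 + 24 + 4 + 15 = 51
σ = (1, 3, 4, 2): 8 + 24 + 24 + 5 = 61
σ = (1, 4, 2, 3): 8 + 24 + 4 + 11 = 47
σ = (1, 4, 3, 2): 8 + 24 + (-7) + 5 = 30
σ = (2, 1, 3, 4): (-9) + (-5) + (-7) + 15 = -6
σ = (2, 1, 4, 3): (-9) + (-5) + 24 + 11 = 21
σ = (2, 3, 1, 4): (-9) + 24 + 17 + 15 = 47
σ = (2, 3, 4, 1): (-9) + 24 + 24 + 21 = 60
σ = (2, 4, 1, 3): (-9) + 24 + 17 + 11 = 43
σ = (2, 4, 3, 1): (-9) + 24 + (-7) + 21 = 29
σ = (3, 1, 2, 4): 7 + (-5) + 4 + 15 = 21
σ = (3, 1, 4, 2): 7 + (-5) + 24 + 5 = 31
σ = (3, 2, 1, 4): 7 + (-1) + 17 + 15 = 38
σ = (3, 2, 4, 1): 7 + (-1) + 24 + 21 = 51
σ = (3, 4, 1, 2): 7 + 24 + 17 + 5 = 53
σ = (3, 4, 2, 1): 7 + 24 + 4 + 21 = 56
σ = (4, 1, 2, 3): (-8) + (-5) + 4 + 11 = 2
σ = (4, 1, 3, 2): (-8) + (-5) + (-7) + 5 = -15
σ = (4, 2, 1, 3): (-8) + (-1) + 17 + 11 = 19
σ = (4, 2, 3, 1): (-8) + (-1) + (-7) + 21 = 5
σ = (4, 3, 1, 2): (-8) + 24 + 17 + 5 = 38
σ = (4, 3, 2, 1): (-8) + 24 + 4 + 21 = 41
Optimal value attained by: σ = (4, 1, 3, 2).
Answer: det⊕(M) = -15; verdict: NONSINGULAR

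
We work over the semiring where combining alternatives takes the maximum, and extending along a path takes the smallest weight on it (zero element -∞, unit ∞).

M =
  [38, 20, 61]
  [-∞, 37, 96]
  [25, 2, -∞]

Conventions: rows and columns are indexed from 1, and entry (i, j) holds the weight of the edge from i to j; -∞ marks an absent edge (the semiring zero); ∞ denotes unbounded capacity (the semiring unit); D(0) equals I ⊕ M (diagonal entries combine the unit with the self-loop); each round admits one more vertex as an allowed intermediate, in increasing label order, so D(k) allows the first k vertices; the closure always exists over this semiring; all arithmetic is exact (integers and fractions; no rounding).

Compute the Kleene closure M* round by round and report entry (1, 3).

D(0):
  [∞, 20, 61]
  [-∞, ∞, 96]
  [25, 2, ∞]
D(1):
  [∞, 20, 61]
  [-∞, ∞, 96]
  [25, 20, ∞]
D(2):
  [∞, 20, 61]
  [-∞, ∞, 96]
  [25, 20, ∞]
D(3):
  [∞, 20, 61]
  [25, ∞, 96]
  [25, 20, ∞]
Answer: M*[1][3] = 61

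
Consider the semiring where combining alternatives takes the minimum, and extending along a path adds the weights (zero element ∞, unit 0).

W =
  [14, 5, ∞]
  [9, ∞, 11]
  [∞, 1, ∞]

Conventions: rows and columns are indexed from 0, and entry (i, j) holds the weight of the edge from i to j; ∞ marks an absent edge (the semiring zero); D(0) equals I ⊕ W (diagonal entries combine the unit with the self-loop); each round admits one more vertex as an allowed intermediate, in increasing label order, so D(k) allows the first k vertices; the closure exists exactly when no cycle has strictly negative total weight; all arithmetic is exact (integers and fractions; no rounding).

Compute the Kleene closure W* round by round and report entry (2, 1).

D(0):
  [0, 5, ∞]
  [9, 0, 11]
  [∞, 1, 0]
D(1):
  [0, 5, ∞]
  [9, 0, 11]
  [∞, 1, 0]
D(2):
  [0, 5, 16]
  [9, 0, 11]
  [10, 1, 0]
D(3):
  [0, 5, 16]
  [9, 0, 11]
  [10, 1, 0]
Answer: W*[2][1] = 1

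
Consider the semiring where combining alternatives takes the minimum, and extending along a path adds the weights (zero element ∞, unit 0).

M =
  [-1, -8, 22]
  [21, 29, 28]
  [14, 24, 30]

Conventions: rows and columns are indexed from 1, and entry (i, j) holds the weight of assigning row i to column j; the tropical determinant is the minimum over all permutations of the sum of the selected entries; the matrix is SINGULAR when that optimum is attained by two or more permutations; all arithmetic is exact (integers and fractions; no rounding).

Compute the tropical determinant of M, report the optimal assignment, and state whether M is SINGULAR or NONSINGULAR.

σ = (1, 2, 3): (-1) + 29 + 30 = 58
σ = (1, 3, 2): (-1) + 28 + 24 = 51
σ = (2, 1, 3): (-8) + 21 + 30 = 43
σ = (2, 3, 1): (-8) + 28 + 14 = 34
σ = (3, 1, 2): 22 + 21 + 24 = 67
σ = (3, 2, 1): 22 + 29 + 14 = 65
Optimal value attained by: σ = (2, 3, 1).
Answer: det⊕(M) = 34; verdict: NONSINGULAR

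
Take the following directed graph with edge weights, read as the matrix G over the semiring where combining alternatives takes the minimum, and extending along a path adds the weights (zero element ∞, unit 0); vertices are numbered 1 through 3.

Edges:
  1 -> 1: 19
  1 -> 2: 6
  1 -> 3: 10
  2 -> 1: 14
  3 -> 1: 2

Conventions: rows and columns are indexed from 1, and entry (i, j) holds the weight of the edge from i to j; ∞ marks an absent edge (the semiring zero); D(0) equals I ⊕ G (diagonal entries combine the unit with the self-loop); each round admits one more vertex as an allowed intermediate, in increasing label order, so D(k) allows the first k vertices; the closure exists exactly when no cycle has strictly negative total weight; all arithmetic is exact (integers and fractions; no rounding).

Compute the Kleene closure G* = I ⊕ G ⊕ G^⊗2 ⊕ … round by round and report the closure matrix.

D(0):
  [0, 6, 10]
  [14, 0, ∞]
  [2, ∞, 0]
D(1):
  [0, 6, 10]
  [14, 0, 24]
  [2, 8, 0]
D(2):
  [0, 6, 10]
  [14, 0, 24]
  [2, 8, 0]
D(3):
  [0, 6, 10]
  [14, 0, 24]
  [2, 8, 0]
Answer: G* = [[0, 6, 10], [14, 0, 24], [2, 8, 0]]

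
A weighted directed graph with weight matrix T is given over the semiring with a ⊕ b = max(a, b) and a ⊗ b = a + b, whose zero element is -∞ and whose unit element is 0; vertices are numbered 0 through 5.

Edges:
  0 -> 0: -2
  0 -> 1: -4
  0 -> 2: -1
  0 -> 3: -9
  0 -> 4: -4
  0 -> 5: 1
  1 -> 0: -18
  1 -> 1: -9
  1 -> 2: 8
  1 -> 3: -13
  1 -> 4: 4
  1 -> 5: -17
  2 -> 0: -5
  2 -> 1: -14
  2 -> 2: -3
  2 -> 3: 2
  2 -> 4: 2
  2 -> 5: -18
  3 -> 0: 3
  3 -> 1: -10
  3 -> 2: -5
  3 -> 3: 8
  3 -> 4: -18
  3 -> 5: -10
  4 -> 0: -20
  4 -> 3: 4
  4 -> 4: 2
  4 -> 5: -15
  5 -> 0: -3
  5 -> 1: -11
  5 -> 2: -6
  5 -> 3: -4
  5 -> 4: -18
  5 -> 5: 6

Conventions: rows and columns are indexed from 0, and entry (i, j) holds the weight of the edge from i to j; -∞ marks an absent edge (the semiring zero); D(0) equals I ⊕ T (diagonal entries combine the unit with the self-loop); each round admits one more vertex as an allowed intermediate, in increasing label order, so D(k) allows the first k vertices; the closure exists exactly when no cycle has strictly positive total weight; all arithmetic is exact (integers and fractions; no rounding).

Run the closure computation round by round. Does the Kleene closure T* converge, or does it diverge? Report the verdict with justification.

Detection: at round 0, diagonal entry (3, 3) turns strictly positive.
Key observation: the cycle 3->3 has total weight 8, which is strictly positive.
Answer: DIVERGES — positive cycle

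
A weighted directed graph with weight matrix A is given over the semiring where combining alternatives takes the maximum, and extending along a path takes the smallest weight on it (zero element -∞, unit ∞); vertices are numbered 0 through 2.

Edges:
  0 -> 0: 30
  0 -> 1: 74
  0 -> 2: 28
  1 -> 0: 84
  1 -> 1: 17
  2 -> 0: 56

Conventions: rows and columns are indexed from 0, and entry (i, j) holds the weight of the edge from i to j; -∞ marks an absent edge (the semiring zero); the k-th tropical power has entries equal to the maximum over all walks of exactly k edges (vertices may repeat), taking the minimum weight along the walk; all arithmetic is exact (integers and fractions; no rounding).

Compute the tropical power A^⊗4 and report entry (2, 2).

A^⊗2:
  [74, 30, 28]
  [30, 74, 28]
  [30, 56, 28]
A^⊗3:
  [30, 74, 28]
  [74, 30, 28]
  [56, 30, 28]
A^⊗4:
  [74, 30, 28]
  [30, 74, 28]
  [30, 56, 28]
Key observation: the optimum is the walk 2->0->0->0->2, with weight 56 min 30 min 30 min 28 = 28.
Optimal value attained by: walk 2->0->0->0->2.
Answer: (A^⊗4)[2][2] = 28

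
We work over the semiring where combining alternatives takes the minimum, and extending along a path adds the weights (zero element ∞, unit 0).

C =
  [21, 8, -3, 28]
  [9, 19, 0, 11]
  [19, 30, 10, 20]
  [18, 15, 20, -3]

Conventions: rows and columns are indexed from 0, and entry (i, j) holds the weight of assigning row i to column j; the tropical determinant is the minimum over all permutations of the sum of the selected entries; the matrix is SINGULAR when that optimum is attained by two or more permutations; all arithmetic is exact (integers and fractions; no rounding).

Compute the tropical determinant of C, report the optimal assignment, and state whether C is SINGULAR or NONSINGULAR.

σ = (0, 1, 2, 3): 21 + 19 + 10 + (-3) = 47
σ = (0, 1, 3, 2): 21 + 19 + 20 + 20 = 80
σ = (0, 2, 1, 3): 21 + 0 + 30 + (-3) = 48
σ = (0, 2, 3, 1): 21 + 0 + 20 + 15 = 56
σ = (0, 3, 1, 2): 21 + 11 + 30 + 20 = 82
σ = (0, 3, 2, 1): 21 + 11 + 10 + 15 = 57
σ = (1, 0, 2, 3): 8 + 9 + 10 + (-3) = 24
σ = (1, 0, 3, 2): 8 + 9 + 20 + 20 = 57
σ = (1, 2, 0, 3): 8 + 0 + 19 + (-3) = 24
σ = (1, 2, 3, 0): 8 + 0 + 20 + 18 = 46
σ = (1, 3, 0, 2): 8 + 11 + 19 + 20 = 58
σ = (1, 3, 2, 0): 8 + 11 + 10 + 18 = 47
σ = (2, 0, 1, 3): (-3) + 9 + 30 + (-3) = 33
σ = (2, 0, 3, 1): (-3) + 9 + 20 + 15 = 41
σ = (2, 1, 0, 3): (-3) + 19 + 19 + (-3) = 32
σ = (2, 1, 3, 0): (-3) + 19 + 20 + 18 = 54
σ = (2, 3, 0, 1): (-3) + 11 + 19 + 15 = 42
σ = (2, 3, 1, 0): (-3) + 11 + 30 + 18 = 56
σ = (3, 0, 1, 2): 28 + 9 + 30 + 20 = 87
σ = (3, 0, 2, 1): 28 + 9 + 10 + 15 = 62
σ = (3, 1, 0, 2): 28 + 19 + 19 + 20 = 86
σ = (3, 1, 2, 0): 28 + 19 + 10 + 18 = 75
σ = (3, 2, 0, 1): 28 + 0 + 19 + 15 = 62
σ = (3, 2, 1, 0): 28 + 0 + 30 + 18 = 76
Optimal value attained by: σ = (1, 0, 2, 3).
Answer: det⊕(C) = 24; verdict: SINGULAR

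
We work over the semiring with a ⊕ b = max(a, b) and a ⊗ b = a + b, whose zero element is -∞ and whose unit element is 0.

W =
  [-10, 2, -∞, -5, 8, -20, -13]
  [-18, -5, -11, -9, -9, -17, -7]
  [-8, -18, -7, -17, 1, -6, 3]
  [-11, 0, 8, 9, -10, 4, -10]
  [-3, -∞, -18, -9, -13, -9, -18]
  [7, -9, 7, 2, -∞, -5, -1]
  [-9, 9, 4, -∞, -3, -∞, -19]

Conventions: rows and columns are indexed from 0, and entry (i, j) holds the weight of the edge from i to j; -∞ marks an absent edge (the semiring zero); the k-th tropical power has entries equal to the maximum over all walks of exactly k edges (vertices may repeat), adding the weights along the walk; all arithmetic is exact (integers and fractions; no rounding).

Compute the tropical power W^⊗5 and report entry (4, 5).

W^⊗2:
  [5, -3, 3, 4, -2, -1, -5]
  [-10, 2, -1, 0, -10, -5, -8]
  [1, 12, 7, -4, 0, -8, -4]
  [11, 9, 17, 18, 9, 13, 11]
  [-2, -1, -1, 0, 5, -5, -10]
  [2, 9, 10, 11, 15, 6, 10]
  [-4, 4, -2, 0, 5, -2, 7]
W^⊗3:
  [6, 7, 12, 13, 13, 8, 6]
  [2, 1, 8, 9, 0, 4, 2]
  [-1, 7, 4, 5, 9, 1, 10]
  [20, 20, 26, 27, 19, 22, 20]
  [2, 0, 8, 9, 6, 4, 2]
  [13, 19, 19, 20, 11, 15, 13]
  [5, 16, 11, 9, 4, 4, 1]
W^⊗4:
  [15, 15, 21, 22, 14, 17, 15]
  [11, 11, 17, 18, 10, 13, 11]
  [8, 19, 14, 14, 7, 9, 7]
  [29, 29, 35, 36, 28, 31, 29]
  [11, 11, 17, 18, 10, 13, 11]
  [22, 22, 28, 29, 21, 24, 22]
  [11, 11, 17, 18, 13, 13, 14]
W^⊗5:
  [24, 24, 30, 31, 23, 26, 24]
  [20, 20, 26, 27, 19, 22, 20]
  [16, 16, 22, 23, 16, 18, 17]
  [38, 38, 44, 45, 37, 40, 38]
  [20, 20, 26, 27, 19, 22, 20]
  [31, 31, 37, 38, 30, 33, 31]
  [20, 23, 26, 27, 19, 22, 20]
Key observation: the optimum is the walk 4->3->3->3->3->5, with weight (-9) + 9 + 9 + 9 + 4 = 22.
Optimal value attained by: walk 4->3->3->3->3->5.
Answer: (W^⊗5)[4][5] = 22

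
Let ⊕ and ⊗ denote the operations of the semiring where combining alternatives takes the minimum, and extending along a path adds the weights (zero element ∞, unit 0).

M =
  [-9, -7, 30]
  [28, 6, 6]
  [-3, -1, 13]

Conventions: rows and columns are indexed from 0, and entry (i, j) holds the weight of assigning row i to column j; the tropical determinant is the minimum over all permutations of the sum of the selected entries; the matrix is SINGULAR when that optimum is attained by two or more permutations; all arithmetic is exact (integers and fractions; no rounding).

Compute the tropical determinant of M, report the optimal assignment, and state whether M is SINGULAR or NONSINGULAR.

σ = (0, 1, 2): (-9) + 6 + 13 = 10
σ = (0, 2, 1): (-9) + 6 + (-1) = -4
σ = (1, 0, 2): (-7) + 28 + 13 = 34
σ = (1, 2, 0): (-7) + 6 + (-3) = -4
σ = (2, 0, 1): 30 + 28 + (-1) = 57
σ = (2, 1, 0): 30 + 6 + (-3) = 33
Optimal value attained by: σ = (0, 2, 1).
Answer: det⊕(M) = -4; verdict: SINGULAR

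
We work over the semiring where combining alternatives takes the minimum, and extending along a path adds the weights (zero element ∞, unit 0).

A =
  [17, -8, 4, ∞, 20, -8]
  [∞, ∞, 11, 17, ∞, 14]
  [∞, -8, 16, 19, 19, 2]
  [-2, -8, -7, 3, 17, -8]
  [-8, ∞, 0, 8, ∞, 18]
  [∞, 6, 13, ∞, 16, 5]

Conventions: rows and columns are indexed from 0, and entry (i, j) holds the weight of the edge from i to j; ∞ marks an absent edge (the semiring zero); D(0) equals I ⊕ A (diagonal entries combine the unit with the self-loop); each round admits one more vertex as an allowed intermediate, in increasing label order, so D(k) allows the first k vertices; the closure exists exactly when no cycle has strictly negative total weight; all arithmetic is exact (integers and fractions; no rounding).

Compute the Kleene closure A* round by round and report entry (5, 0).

D(0):
  [0, -8, 4, ∞, 20, -8]
  [∞, 0, 11, 17, ∞, 14]
  [∞, -8, 0, 19, 19, 2]
  [-2, -8, -7, 0, 17, -8]
  [-8, ∞, 0, 8, 0, 18]
  [∞, 6, 13, ∞, 16, 0]
D(1):
  [0, -8, 4, ∞, 20, -8]
  [∞, 0, 11, 17, ∞, 14]
  [∞, -8, 0, 19, 19, 2]
  [-2, -10, -7, 0, 17, -10]
  [-8, -16, -4, 8, 0, -16]
  [∞, 6, 13, ∞, 16, 0]
D(2):
  [0, -8, 3, 9, 20, -8]
  [∞, 0, 11, 17, ∞, 14]
  [∞, -8, 0, 9, 19, 2]
  [-2, -10, -7, 0, 17, -10]
  [-8, -16, -5, 1, 0, -16]
  [∞, 6, 13, 23, 16, 0]
D(3):
  [0, -8, 3, 9, 20, -8]
  [∞, 0, 11, 17, 30, 13]
  [∞, -8, 0, 9, 19, 2]
  [-2, -15, -7, 0, 12, -10]
  [-8, -16, -5, 1, 0, -16]
  [∞, 5, 13, 22, 16, 0]
D(4):
  [0, -8, 2, 9, 20, -8]
  [15, 0, 10, 17, 29, 7]
  [7, -8, 0, 9, 19, -1]
  [-2, -15, -7, 0, 12, -10]
  [-8, -16, -6, 1, 0, -16]
  [20, 5, 13, 22, 16, 0]
D(5):
  [0, -8, 2, 9, 20, -8]
  [15, 0, 10, 17, 29, 7]
  [7, -8, 0, 9, 19, -1]
  [-2, -15, -7, 0, 12, -10]
  [-8, -16, -6, 1, 0, -16]
  [8, 0, 10, 17, 16, 0]
D(6):
  [0, -8, 2, 9, 8, -8]
  [15, 0, 10, 17, 23, 7]
  [7, -8, 0, 9, 15, -1]
  [-2, -15, -7, 0, 6, -10]
  [-8, -16, -6, 1, 0, -16]
  [8, 0, 10, 17, 16, 0]
Answer: A*[5][0] = 8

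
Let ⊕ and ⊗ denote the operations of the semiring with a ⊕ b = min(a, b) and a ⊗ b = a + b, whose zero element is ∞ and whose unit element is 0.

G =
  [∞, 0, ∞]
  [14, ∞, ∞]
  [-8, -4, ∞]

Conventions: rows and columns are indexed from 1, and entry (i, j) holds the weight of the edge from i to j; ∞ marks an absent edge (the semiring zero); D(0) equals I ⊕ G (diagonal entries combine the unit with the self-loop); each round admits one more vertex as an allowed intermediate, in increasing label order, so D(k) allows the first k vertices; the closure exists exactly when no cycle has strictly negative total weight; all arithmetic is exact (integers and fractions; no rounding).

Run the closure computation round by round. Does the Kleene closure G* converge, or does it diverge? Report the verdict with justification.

D(0):
  [0, 0, ∞]
  [14, 0, ∞]
  [-8, -4, 0]
D(1):
  [0, 0, ∞]
  [14, 0, ∞]
  [-8, -8, 0]
D(2):
  [0, 0, ∞]
  [14, 0, ∞]
  [-8, -8, 0]
D(3):
  [0, 0, ∞]
  [14, 0, ∞]
  [-8, -8, 0]
Key observation: every diagonal entry stays at the unit through all rounds, so no improving cycle exists.
Answer: CONVERGES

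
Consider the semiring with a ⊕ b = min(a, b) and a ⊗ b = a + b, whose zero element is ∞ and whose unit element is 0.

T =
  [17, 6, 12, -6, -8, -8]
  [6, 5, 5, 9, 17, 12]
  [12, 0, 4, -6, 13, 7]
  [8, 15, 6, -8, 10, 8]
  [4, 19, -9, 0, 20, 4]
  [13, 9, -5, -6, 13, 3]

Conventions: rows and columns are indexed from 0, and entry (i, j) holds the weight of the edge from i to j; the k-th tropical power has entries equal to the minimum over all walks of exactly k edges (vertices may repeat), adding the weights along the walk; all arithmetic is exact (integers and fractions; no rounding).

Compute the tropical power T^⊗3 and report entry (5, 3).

T^⊗2:
  [-4, 1, -17, -14, 4, -5]
  [11, 5, 7, -1, -2, -2]
  [2, 4, 0, -14, 4, 2]
  [0, 6, -2, -16, 0, 0]
  [3, -9, -5, -15, -4, -4]
  [2, -5, -2, -14, 4, 2]
T^⊗3:
  [-6, -17, -13, -23, -12, -12]
  [2, 7, -11, -9, 3, 1]
  [-6, 0, -8, -22, -6, -6]
  [-8, -2, -10, -24, -8, -8]
  [-7, -5, -13, -23, -5, -7]
  [-6, -2, -8, -22, -6, -6]
Key observation: the optimum is the walk 5->3->3->3, with weight (-6) + (-8) + (-8) = -22.
Optimal value attained by: walk 5->3->3->3.
Answer: (T^⊗3)[5][3] = -22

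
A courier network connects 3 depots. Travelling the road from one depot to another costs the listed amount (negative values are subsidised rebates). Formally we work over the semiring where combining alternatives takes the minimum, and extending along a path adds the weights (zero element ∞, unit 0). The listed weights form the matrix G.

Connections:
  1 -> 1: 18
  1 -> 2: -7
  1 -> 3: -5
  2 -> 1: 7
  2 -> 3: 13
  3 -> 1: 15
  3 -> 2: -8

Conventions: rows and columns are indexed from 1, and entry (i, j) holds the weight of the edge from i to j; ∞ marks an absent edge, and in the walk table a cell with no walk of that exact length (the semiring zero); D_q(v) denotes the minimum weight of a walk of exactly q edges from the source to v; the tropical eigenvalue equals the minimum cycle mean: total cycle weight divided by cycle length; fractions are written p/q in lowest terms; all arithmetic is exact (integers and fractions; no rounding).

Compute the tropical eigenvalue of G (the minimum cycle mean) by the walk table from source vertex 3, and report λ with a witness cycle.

q=0: [∞, ∞, 0]
q=1: [15, -8, ∞]
q=2: [-1, 8, 5]
q=3: [15, -8, -6]
Optimal cycle mean attained by: cycle 1->3->2->1, total (-5) + (-8) + 7, length 3.
Answer: λ = -2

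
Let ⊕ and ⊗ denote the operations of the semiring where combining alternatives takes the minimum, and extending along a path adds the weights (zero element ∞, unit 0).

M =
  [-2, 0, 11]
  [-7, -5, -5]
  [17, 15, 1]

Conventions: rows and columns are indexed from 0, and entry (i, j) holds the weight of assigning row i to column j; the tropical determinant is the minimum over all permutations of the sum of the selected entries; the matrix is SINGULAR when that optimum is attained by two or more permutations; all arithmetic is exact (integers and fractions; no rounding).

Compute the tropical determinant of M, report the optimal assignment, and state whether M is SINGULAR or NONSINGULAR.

σ = (0, 1, 2): (-2) + (-5) + 1 = -6
σ = (0, 2, 1): (-2) + (-5) + 15 = 8
σ = (1, 0, 2): 0 + (-7) + 1 = -6
σ = (1, 2, 0): 0 + (-5) + 17 = 12
σ = (2, 0, 1): 11 + (-7) + 15 = 19
σ = (2, 1, 0): 11 + (-5) + 17 = 23
Optimal value attained by: σ = (0, 1, 2).
Answer: det⊕(M) = -6; verdict: SINGULAR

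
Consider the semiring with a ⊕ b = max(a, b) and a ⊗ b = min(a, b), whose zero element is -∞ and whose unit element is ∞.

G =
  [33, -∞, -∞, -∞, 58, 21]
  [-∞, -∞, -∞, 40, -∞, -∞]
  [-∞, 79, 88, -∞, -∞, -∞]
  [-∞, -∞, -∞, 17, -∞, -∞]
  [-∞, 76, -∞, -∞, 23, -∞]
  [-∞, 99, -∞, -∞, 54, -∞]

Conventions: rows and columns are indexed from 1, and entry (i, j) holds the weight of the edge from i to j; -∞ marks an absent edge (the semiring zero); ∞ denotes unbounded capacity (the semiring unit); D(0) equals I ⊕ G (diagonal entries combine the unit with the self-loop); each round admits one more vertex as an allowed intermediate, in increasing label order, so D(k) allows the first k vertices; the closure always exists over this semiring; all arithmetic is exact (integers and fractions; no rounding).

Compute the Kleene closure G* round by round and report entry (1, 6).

D(0):
  [∞, -∞, -∞, -∞, 58, 21]
  [-∞, ∞, -∞, 40, -∞, -∞]
  [-∞, 79, ∞, -∞, -∞, -∞]
  [-∞, -∞, -∞, ∞, -∞, -∞]
  [-∞, 76, -∞, -∞, ∞, -∞]
  [-∞, 99, -∞, -∞, 54, ∞]
D(1):
  [∞, -∞, -∞, -∞, 58, 21]
  [-∞, ∞, -∞, 40, -∞, -∞]
  [-∞, 79, ∞, -∞, -∞, -∞]
  [-∞, -∞, -∞, ∞, -∞, -∞]
  [-∞, 76, -∞, -∞, ∞, -∞]
  [-∞, 99, -∞, -∞, 54, ∞]
D(2):
  [∞, -∞, -∞, -∞, 58, 21]
  [-∞, ∞, -∞, 40, -∞, -∞]
  [-∞, 79, ∞, 40, -∞, -∞]
  [-∞, -∞, -∞, ∞, -∞, -∞]
  [-∞, 76, -∞, 40, ∞, -∞]
  [-∞, 99, -∞, 40, 54, ∞]
D(3):
  [∞, -∞, -∞, -∞, 58, 21]
  [-∞, ∞, -∞, 40, -∞, -∞]
  [-∞, 79, ∞, 40, -∞, -∞]
  [-∞, -∞, -∞, ∞, -∞, -∞]
  [-∞, 76, -∞, 40, ∞, -∞]
  [-∞, 99, -∞, 40, 54, ∞]
D(4):
  [∞, -∞, -∞, -∞, 58, 21]
  [-∞, ∞, -∞, 40, -∞, -∞]
  [-∞, 79, ∞, 40, -∞, -∞]
  [-∞, -∞, -∞, ∞, -∞, -∞]
  [-∞, 76, -∞, 40, ∞, -∞]
  [-∞, 99, -∞, 40, 54, ∞]
D(5):
  [∞, 58, -∞, 40, 58, 21]
  [-∞, ∞, -∞, 40, -∞, -∞]
  [-∞, 79, ∞, 40, -∞, -∞]
  [-∞, -∞, -∞, ∞, -∞, -∞]
  [-∞, 76, -∞, 40, ∞, -∞]
  [-∞, 99, -∞, 40, 54, ∞]
D(6):
  [∞, 58, -∞, 40, 58, 21]
  [-∞, ∞, -∞, 40, -∞, -∞]
  [-∞, 79, ∞, 40, -∞, -∞]
  [-∞, -∞, -∞, ∞, -∞, -∞]
  [-∞, 76, -∞, 40, ∞, -∞]
  [-∞, 99, -∞, 40, 54, ∞]
Answer: G*[1][6] = 21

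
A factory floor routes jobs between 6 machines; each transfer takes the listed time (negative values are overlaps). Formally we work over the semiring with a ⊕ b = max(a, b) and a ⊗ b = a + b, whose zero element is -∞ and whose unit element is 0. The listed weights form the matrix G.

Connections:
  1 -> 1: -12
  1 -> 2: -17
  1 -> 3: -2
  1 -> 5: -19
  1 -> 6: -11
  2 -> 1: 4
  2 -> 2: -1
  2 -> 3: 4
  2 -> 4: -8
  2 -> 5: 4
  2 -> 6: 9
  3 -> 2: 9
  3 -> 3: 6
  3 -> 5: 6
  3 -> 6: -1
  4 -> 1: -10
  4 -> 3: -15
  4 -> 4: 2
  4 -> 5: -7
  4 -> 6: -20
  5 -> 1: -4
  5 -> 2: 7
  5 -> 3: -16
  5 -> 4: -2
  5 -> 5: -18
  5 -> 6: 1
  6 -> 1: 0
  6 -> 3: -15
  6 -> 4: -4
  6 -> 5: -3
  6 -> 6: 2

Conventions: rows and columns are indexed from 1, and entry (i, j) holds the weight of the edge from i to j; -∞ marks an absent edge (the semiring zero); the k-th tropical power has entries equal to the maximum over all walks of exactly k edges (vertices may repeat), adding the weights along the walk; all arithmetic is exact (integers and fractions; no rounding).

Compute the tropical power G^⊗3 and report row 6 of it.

G^⊗2:
  [-11, 7, 4, -15, 4, -3]
  [9, 13, 10, 5, 10, 11]
  [13, 15, 13, 4, 13, 18]
  [-8, 0, -9, 4, -5, -6]
  [11, 6, 11, 0, 11, 16]
  [2, 4, -2, -2, -1, 4]
G^⊗3:
  [11, 13, 11, 2, 11, 16]
  [17, 19, 17, 8, 17, 22]
  [19, 22, 19, 14, 19, 24]
  [4, 2, 4, 6, 4, 9]
  [16, 20, 17, 12, 17, 18]
  [8, 7, 8, 0, 8, 13]
Answer: row 6 of G^⊗3 = [8, 7, 8, 0, 8, 13]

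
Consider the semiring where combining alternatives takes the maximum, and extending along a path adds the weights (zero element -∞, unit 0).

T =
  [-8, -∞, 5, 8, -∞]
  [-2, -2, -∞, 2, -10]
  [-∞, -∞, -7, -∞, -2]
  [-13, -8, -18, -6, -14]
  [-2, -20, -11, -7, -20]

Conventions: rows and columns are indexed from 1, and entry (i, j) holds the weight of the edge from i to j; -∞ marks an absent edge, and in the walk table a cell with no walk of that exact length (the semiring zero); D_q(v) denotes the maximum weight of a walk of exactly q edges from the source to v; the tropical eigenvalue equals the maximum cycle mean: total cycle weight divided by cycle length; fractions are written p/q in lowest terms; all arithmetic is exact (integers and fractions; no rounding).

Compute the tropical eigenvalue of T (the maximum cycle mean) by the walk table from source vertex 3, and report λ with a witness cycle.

q=0: [-∞, -∞, 0, -∞, -∞]
q=1: [-∞, -∞, -7, -∞, -2]
q=2: [-4, -22, -13, -9, -9]
q=3: [-11, -17, 1, 4, -15]
q=4: [-9, -4, -6, -2, -1]
q=5: [-3, -6, -4, -1, -8]
Optimal cycle mean attained by: cycle 1->3->5->1, total 5 + (-2) + (-2), length 3.
Answer: λ = 1/3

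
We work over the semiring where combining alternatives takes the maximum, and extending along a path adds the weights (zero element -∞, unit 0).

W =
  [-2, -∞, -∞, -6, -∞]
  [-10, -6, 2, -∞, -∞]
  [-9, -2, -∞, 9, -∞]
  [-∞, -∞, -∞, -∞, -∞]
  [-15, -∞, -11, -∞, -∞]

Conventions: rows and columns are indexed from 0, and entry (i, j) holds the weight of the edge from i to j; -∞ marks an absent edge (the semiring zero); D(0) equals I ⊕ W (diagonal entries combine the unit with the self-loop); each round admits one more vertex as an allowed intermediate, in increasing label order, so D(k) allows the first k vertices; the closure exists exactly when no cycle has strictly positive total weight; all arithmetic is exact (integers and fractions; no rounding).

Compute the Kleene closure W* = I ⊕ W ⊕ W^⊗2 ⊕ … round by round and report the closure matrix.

D(0):
  [0, -∞, -∞, -6, -∞]
  [-10, 0, 2, -∞, -∞]
  [-9, -2, 0, 9, -∞]
  [-∞, -∞, -∞, 0, -∞]
  [-15, -∞, -11, -∞, 0]
D(1):
  [0, -∞, -∞, -6, -∞]
  [-10, 0, 2, -16, -∞]
  [-9, -2, 0, 9, -∞]
  [-∞, -∞, -∞, 0, -∞]
  [-15, -∞, -11, -21, 0]
D(2):
  [0, -∞, -∞, -6, -∞]
  [-10, 0, 2, -16, -∞]
  [-9, -2, 0, 9, -∞]
  [-∞, -∞, -∞, 0, -∞]
  [-15, -∞, -11, -21, 0]
D(3):
  [0, -∞, -∞, -6, -∞]
  [-7, 0, 2, 11, -∞]
  [-9, -2, 0, 9, -∞]
  [-∞, -∞, -∞, 0, -∞]
  [-15, -13, -11, -2, 0]
D(4):
  [0, -∞, -∞, -6, -∞]
  [-7, 0, 2, 11, -∞]
  [-9, -2, 0, 9, -∞]
  [-∞, -∞, -∞, 0, -∞]
  [-15, -13, -11, -2, 0]
D(5):
  [0, -∞, -∞, -6, -∞]
  [-7, 0, 2, 11, -∞]
  [-9, -2, 0, 9, -∞]
  [-∞, -∞, -∞, 0, -∞]
  [-15, -13, -11, -2, 0]
Answer: W* = [[0, -∞, -∞, -6, -∞], [-7, 0, 2, 11, -∞], [-9, -2, 0, 9, -∞], [-∞, -∞, -∞, 0, -∞], [-15, -13, -11, -2, 0]]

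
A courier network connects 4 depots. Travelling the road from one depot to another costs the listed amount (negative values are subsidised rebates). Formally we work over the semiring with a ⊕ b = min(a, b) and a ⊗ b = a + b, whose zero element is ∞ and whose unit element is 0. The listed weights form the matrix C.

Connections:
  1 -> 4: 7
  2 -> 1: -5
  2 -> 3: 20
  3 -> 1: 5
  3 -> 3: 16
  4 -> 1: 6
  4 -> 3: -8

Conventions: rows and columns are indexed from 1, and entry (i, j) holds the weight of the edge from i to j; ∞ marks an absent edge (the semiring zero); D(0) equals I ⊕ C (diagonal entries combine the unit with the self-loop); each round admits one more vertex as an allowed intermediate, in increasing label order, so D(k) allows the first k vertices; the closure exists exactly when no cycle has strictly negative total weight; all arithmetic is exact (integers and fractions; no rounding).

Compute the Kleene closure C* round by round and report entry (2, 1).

D(0):
  [0, ∞, ∞, 7]
  [-5, 0, 20, ∞]
  [5, ∞, 0, ∞]
  [6, ∞, -8, 0]
D(1):
  [0, ∞, ∞, 7]
  [-5, 0, 20, 2]
  [5, ∞, 0, 12]
  [6, ∞, -8, 0]
D(2):
  [0, ∞, ∞, 7]
  [-5, 0, 20, 2]
  [5, ∞, 0, 12]
  [6, ∞, -8, 0]
D(3):
  [0, ∞, ∞, 7]
  [-5, 0, 20, 2]
  [5, ∞, 0, 12]
  [-3, ∞, -8, 0]
D(4):
  [0, ∞, -1, 7]
  [-5, 0, -6, 2]
  [5, ∞, 0, 12]
  [-3, ∞, -8, 0]
Answer: C*[2][1] = -5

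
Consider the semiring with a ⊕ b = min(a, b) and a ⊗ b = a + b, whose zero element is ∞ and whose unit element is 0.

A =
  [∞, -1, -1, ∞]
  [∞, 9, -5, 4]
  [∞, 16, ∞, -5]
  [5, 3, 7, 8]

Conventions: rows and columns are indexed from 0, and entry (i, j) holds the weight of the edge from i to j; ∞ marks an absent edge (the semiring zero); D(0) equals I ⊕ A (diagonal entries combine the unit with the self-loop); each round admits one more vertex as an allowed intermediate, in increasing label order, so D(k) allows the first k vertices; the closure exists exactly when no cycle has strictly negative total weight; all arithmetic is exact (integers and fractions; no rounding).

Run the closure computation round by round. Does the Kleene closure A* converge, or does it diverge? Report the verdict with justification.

D(0):
  [0, -1, -1, ∞]
  [∞, 0, -5, 4]
  [∞, 16, 0, -5]
  [5, 3, 7, 0]
D(1):
  [0, -1, -1, ∞]
  [∞, 0, -5, 4]
  [∞, 16, 0, -5]
  [5, 3, 4, 0]
D(2):
  [0, -1, -6, 3]
  [∞, 0, -5, 4]
  [∞, 16, 0, -5]
  [5, 3, -2, 0]
Detection: at round 3, diagonal entry (3, 3) turns strictly negative.
Key observation: the cycle 3->0->1->2->3 has total weight 5 + (-1) + (-5) + (-5), which is strictly negative.
Answer: DIVERGES — negative cycle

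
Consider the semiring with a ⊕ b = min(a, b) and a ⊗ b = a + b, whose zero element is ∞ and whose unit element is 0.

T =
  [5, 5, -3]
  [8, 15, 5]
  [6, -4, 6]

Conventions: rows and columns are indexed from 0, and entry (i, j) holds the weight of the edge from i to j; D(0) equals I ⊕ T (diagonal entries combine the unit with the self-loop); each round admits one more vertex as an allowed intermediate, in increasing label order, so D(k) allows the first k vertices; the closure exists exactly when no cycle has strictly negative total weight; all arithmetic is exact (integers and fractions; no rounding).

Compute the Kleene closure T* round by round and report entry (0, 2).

D(0):
  [0, 5, -3]
  [8, 0, 5]
  [6, -4, 0]
D(1):
  [0, 5, -3]
  [8, 0, 5]
  [6, -4, 0]
D(2):
  [0, 5, -3]
  [8, 0, 5]
  [4, -4, 0]
D(3):
  [0, -7, -3]
  [8, 0, 5]
  [4, -4, 0]
Answer: T*[0][2] = -3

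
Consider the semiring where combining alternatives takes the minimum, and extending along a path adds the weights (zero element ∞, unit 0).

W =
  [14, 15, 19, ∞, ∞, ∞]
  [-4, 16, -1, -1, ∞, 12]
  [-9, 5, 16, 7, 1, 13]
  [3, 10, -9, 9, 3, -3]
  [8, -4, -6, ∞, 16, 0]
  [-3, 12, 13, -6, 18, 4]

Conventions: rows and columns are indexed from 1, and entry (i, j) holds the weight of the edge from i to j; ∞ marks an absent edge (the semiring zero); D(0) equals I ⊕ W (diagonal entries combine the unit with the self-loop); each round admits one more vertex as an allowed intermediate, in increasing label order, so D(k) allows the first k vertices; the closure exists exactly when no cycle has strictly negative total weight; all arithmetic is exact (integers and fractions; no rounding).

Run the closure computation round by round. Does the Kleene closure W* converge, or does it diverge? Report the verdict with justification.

D(0):
  [0, 15, 19, ∞, ∞, ∞]
  [-4, 0, -1, -1, ∞, 12]
  [-9, 5, 0, 7, 1, 13]
  [3, 10, -9, 0, 3, -3]
  [8, -4, -6, ∞, 0, 0]
  [-3, 12, 13, -6, 18, 0]
D(1):
  [0, 15, 19, ∞, ∞, ∞]
  [-4, 0, -1, -1, ∞, 12]
  [-9, 5, 0, 7, 1, 13]
  [3, 10, -9, 0, 3, -3]
  [8, -4, -6, ∞, 0, 0]
  [-3, 12, 13, -6, 18, 0]
D(2):
  [0, 15, 14, 14, ∞, 27]
  [-4, 0, -1, -1, ∞, 12]
  [-9, 5, 0, 4, 1, 13]
  [3, 10, -9, 0, 3, -3]
  [-8, -4, -6, -5, 0, 0]
  [-3, 12, 11, -6, 18, 0]
Detection: at round 3, diagonal entry (4, 4) turns strictly negative.
Key observation: the cycle 4->3->1->2->4 has total weight (-9) + (-9) + 15 + (-1), which is strictly negative.
Answer: DIVERGES — negative cycle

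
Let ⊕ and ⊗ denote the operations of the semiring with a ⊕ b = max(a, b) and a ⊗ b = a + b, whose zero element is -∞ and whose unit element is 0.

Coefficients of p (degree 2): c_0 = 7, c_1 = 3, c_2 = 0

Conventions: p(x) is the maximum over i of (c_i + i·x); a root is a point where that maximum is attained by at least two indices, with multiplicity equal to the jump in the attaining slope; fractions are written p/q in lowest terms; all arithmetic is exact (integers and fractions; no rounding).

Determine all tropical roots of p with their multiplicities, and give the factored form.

hull edge (i=0, c=7) to (i=2, c=0): slope -7/2, span 2
Factored form: p(x) = 0 ⊗ (x ⊕ 7/2) ⊗ (x ⊕ 7/2)
Answer: roots = 7/2 (mult 2)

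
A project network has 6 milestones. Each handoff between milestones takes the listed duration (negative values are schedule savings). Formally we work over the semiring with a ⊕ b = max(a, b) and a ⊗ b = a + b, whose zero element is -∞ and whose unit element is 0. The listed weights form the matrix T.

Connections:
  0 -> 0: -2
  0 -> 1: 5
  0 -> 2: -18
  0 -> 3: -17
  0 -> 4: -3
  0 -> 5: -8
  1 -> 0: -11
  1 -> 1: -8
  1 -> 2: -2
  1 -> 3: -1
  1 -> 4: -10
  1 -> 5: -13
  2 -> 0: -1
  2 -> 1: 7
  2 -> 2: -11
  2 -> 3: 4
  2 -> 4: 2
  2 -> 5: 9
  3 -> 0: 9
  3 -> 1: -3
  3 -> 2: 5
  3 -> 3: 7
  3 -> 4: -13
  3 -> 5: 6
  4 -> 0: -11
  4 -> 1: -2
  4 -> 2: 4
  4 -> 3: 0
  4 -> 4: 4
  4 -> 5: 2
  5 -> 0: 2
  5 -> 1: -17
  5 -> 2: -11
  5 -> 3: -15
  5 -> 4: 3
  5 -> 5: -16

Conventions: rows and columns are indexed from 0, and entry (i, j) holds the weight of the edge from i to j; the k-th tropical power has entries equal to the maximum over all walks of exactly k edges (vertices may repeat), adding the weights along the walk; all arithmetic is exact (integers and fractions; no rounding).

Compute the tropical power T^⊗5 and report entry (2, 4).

T^⊗2:
  [-4, 3, 3, 4, 1, -1]
  [8, 5, 4, 6, 0, 7]
  [13, 4, 9, 11, 12, 10]
  [16, 14, 12, 14, 9, 14]
  [9, 11, 8, 8, 8, 13]
  [0, 7, 7, 3, 7, 5]
T^⊗3:
  [13, 10, 9, 11, 5, 12]
  [15, 13, 11, 13, 10, 13]
  [20, 18, 16, 18, 16, 18]
  [23, 21, 19, 21, 17, 21]
  [17, 15, 13, 15, 16, 17]
  [12, 14, 11, 11, 11, 16]
T^⊗4:
  [20, 18, 16, 18, 15, 18]
  [22, 20, 18, 20, 16, 20]
  [27, 25, 23, 25, 21, 25]
  [30, 28, 26, 28, 24, 28]
  [24, 22, 20, 22, 20, 22]
  [20, 18, 16, 18, 19, 20]
T^⊗5:
  [27, 25, 23, 25, 21, 25]
  [29, 27, 25, 27, 23, 27]
  [34, 32, 30, 32, 28, 32]
  [37, 35, 33, 35, 31, 35]
  [31, 29, 27, 29, 25, 29]
  [27, 25, 23, 25, 23, 25]
Key observation: the optimum is the walk 2->3->3->2->5->4, with weight 4 + 7 + 5 + 9 + 3 = 28.
Optimal value attained by: walk 2->3->3->2->5->4.
Answer: (T^⊗5)[2][4] = 28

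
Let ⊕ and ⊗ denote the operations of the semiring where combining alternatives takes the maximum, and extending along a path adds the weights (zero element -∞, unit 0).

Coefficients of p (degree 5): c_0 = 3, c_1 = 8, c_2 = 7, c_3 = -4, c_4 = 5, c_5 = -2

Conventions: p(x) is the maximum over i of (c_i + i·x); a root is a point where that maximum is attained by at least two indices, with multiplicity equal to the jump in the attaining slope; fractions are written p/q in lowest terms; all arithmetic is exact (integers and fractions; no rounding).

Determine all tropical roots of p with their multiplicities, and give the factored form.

hull edge (i=0, c=3) to (i=1, c=8): slope 5, span 1
hull edge (i=1, c=8) to (i=4, c=5): slope -1, span 3
hull edge (i=4, c=5) to (i=5, c=-2): slope -7, span 1
Factored form: p(x) = -2 ⊗ (x ⊕ (-5)) ⊗ (x ⊕ 1) ⊗ (x ⊕ 1) ⊗ (x ⊕ 1) ⊗ (x ⊕ 7)
Answer: roots = -5 (mult 1), 1 (mult 3), 7 (mult 1)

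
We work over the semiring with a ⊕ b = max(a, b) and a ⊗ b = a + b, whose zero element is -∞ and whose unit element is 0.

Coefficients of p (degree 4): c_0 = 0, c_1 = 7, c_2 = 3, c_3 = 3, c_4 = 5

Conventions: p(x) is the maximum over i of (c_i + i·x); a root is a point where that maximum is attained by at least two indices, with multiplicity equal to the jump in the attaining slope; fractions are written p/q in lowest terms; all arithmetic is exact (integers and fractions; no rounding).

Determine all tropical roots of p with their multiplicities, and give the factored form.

hull edge (i=0, c=0) to (i=1, c=7): slope 7, span 1
hull edge (i=1, c=7) to (i=4, c=5): slope -2/3, span 3
Factored form: p(x) = 5 ⊗ (x ⊕ (-7)) ⊗ (x ⊕ 2/3) ⊗ (x ⊕ 2/3) ⊗ (x ⊕ 2/3)
Answer: roots = -7 (mult 1), 2/3 (mult 3)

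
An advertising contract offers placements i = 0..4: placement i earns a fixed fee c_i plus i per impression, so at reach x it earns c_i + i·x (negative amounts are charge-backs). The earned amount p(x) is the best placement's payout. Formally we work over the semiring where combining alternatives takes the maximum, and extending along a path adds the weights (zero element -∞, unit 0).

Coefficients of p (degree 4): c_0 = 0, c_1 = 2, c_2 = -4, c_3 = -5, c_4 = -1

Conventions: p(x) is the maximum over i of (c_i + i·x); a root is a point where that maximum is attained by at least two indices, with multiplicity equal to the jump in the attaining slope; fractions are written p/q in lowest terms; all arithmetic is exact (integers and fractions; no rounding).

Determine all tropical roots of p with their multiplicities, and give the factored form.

hull edge (i=0, c=0) to (i=1, c=2): slope 2, span 1
hull edge (i=1, c=2) to (i=4, c=-1): slope -1, span 3
Factored form: p(x) = -1 ⊗ (x ⊕ (-2)) ⊗ (x ⊕ 1) ⊗ (x ⊕ 1) ⊗ (x ⊕ 1)
Answer: roots = -2 (mult 1), 1 (mult 3)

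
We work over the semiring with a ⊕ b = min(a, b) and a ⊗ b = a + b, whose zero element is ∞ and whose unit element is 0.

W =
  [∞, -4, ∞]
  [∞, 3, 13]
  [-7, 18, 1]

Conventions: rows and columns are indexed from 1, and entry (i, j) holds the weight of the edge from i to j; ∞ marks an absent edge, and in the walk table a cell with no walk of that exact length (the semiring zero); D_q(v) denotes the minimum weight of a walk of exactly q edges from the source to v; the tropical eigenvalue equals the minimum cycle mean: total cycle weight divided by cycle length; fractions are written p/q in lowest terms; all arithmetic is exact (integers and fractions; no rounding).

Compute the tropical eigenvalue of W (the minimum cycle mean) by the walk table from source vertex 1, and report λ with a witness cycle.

q=0: [0, ∞, ∞]
q=1: [∞, -4, ∞]
q=2: [∞, -1, 9]
q=3: [2, 2, 10]
Optimal cycle mean attained by: cycle 1->2->3->1, total (-4) + 13 + (-7), length 3.
Answer: λ = 2/3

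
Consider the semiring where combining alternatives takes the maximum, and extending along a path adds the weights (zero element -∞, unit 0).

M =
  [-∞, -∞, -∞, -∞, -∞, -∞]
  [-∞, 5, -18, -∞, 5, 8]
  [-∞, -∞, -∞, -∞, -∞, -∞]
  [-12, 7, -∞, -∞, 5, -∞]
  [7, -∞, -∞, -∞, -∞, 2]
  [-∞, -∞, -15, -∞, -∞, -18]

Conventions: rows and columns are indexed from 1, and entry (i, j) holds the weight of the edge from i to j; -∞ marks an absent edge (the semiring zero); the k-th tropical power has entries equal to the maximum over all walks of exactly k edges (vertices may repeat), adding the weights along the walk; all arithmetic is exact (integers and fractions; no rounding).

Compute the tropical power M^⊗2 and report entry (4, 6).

M^⊗2:
  [-∞, -∞, -∞, -∞, -∞, -∞]
  [12, 10, -7, -∞, 10, 13]
  [-∞, -∞, -∞, -∞, -∞, -∞]
  [12, 12, -11, -∞, 12, 15]
  [-∞, -∞, -13, -∞, -∞, -16]
  [-∞, -∞, -33, -∞, -∞, -36]
Key observation: the optimum is the walk 4->2->6, with weight 7 + 8 = 15.
Optimal value attained by: walk 4->2->6.
Answer: (M^⊗2)[4][6] = 15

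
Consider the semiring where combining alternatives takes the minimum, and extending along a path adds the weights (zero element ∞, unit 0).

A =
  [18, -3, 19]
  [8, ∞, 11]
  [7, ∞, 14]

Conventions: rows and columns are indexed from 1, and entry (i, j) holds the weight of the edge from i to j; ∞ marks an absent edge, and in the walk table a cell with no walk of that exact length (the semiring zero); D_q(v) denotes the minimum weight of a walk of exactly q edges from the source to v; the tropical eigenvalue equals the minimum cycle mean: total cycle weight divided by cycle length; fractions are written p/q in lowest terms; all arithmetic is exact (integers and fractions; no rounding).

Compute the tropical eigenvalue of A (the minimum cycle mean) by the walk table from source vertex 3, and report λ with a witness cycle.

q=0: [∞, ∞, 0]
q=1: [7, ∞, 14]
q=2: [21, 4, 26]
q=3: [12, 18, 15]
Optimal cycle mean attained by: cycle 1->2->1, total (-3) + 8, length 2.
Answer: λ = 5/2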